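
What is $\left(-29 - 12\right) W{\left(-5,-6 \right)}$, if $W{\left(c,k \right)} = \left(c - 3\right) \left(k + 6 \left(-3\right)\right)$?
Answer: $-7872$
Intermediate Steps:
$W{\left(c,k \right)} = \left(-18 + k\right) \left(-3 + c\right)$ ($W{\left(c,k \right)} = \left(-3 + c\right) \left(k - 18\right) = \left(-3 + c\right) \left(-18 + k\right) = \left(-18 + k\right) \left(-3 + c\right)$)
$\left(-29 - 12\right) W{\left(-5,-6 \right)} = \left(-29 - 12\right) \left(54 - -90 - -18 - -30\right) = - 41 \left(54 + 90 + 18 + 30\right) = \left(-41\right) 192 = -7872$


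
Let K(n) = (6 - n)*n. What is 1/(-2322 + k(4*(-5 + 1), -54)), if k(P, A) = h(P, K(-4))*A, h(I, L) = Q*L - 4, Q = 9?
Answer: 1/17334 ≈ 5.7690e-5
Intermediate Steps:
K(n) = n*(6 - n)
h(I, L) = -4 + 9*L (h(I, L) = 9*L - 4 = -4 + 9*L)
k(P, A) = -364*A (k(P, A) = (-4 + 9*(-4*(6 - 1*(-4))))*A = (-4 + 9*(-4*(6 + 4)))*A = (-4 + 9*(-4*10))*A = (-4 + 9*(-40))*A = (-4 - 360)*A = -364*A)
1/(-2322 + k(4*(-5 + 1), -54)) = 1/(-2322 - 364*(-54)) = 1/(-2322 + 19656) = 1/17334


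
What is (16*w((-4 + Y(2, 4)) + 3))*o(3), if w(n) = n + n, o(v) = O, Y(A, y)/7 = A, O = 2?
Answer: 832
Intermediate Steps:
Y(A, y) = 7*A
o(v) = 2
w(n) = 2*n
(16*w((-4 + Y(2, 4)) + 3))*o(3) = (16*(2*((-4 + 7*2) + 3)))*2 = (16*(2*((-4 + 14) + 3)))*2 = (16*(2*(10 + 3)))*2 = (16*(2*13))*2 = (16*26)*2 = 416*2 = 832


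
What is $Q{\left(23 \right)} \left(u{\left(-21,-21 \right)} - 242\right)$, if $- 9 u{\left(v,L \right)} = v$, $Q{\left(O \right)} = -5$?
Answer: $\frac{3595}{3} \approx 1198.3$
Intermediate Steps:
$u{\left(v,L \right)} = - \frac{v}{9}$
$Q{\left(23 \right)} \left(u{\left(-21,-21 \right)} - 242\right) = - 5 \left(\left(- \frac{1}{9}\right) \left(-21\right) - 242\right) = - 5 \left(\frac{7}{3} - 242\right) = \left(-5\right) \left(- \frac{719}{3}\right) = \frac{3595}{3}$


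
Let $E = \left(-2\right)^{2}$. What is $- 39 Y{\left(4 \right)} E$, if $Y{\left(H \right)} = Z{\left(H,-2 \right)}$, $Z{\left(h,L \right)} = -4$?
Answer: $624$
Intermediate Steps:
$E = 4$
$Y{\left(H \right)} = -4$
$- 39 Y{\left(4 \right)} E = \left(-39\right) \left(-4\right) 4 = 156 \cdot 4 = 624$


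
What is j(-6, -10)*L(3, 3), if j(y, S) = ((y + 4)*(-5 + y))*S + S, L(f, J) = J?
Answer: -690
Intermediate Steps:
j(y, S) = S + S*(-5 + y)*(4 + y) (j(y, S) = ((4 + y)*(-5 + y))*S + S = ((-5 + y)*(4 + y))*S + S = S*(-5 + y)*(4 + y) + S = S + S*(-5 + y)*(4 + y))
j(-6, -10)*L(3, 3) = -10*(-19 + (-6)² - 1*(-6))*3 = -10*(-19 + 36 + 6)*3 = -10*23*3 = -230*3 = -690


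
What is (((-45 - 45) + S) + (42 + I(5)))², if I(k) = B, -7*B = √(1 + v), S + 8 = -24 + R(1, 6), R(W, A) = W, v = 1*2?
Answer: (553 + √3)²/49 ≈ 6280.2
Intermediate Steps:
v = 2
S = -31 (S = -8 + (-24 + 1) = -8 - 23 = -31)
B = -√3/7 (B = -√(1 + 2)/7 = -√3/7 ≈ -0.24744)
I(k) = -√3/7
(((-45 - 45) + S) + (42 + I(5)))² = (((-45 - 45) - 31) + (42 - √3/7))² = ((-90 - 31) + (42 - √3/7))² = (-121 + (42 - √3/7))² = (-79 - √3/7)²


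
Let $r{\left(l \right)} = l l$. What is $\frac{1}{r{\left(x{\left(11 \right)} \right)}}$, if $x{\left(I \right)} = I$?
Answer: $\frac{1}{121} \approx 0.0082645$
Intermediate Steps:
$r{\left(l \right)} = l^{2}$
$\frac{1}{r{\left(x{\left(11 \right)} \right)}} = \frac{1}{11^{2}} = \frac{1}{121}$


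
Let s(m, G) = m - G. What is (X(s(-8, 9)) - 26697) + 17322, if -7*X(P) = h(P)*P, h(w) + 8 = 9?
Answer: -65608/7 ≈ -9372.6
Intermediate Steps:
h(w) = 1 (h(w) = -8 + 9 = 1)
X(P) = -P/7
(X(s(-8, 9)) - 26697) + 17322 = (-(-8 - 1*9)/7 - 26697) + 17322 = (-(-8 - 9)/7 - 26697) + 17322 = (-⅐*(-17) - 26697) + 17322 = (17/7 - 26697) + 17322 = -186862/7 + 17322 = -65608/7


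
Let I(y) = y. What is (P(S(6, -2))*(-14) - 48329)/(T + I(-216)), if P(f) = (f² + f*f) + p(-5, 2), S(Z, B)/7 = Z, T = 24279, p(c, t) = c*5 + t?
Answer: -97399/24063 ≈ -4.0477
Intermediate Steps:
p(c, t) = t + 5*c (p(c, t) = 5*c + t = t + 5*c)
S(Z, B) = 7*Z
P(f) = -23 + 2*f² (P(f) = (f² + f*f) + (2 + 5*(-5)) = (f² + f²) + (2 - 25) = 2*f² - 23 = -23 + 2*f²)
(P(S(6, -2))*(-14) - 48329)/(T + I(-216)) = ((-23 + 2*(7*6)²)*(-14) - 48329)/(24279 - 216) = ((-23 + 2*42²)*(-14) - 48329)/24063 = ((-23 + 2*1764)*(-14) - 48329)*(1/24063) = ((-23 + 3528)*(-14) - 48329)*(1/24063) = (3505*(-14) - 48329)*(1/24063) = (-49070 - 48329)*(1/24063) = -97399*1/24063 = -97399/24063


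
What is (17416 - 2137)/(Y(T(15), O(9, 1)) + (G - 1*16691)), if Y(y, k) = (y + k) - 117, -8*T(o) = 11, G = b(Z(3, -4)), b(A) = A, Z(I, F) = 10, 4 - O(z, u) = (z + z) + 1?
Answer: -122232/134515 ≈ -0.90869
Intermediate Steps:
O(z, u) = 3 - 2*z (O(z, u) = 4 - ((z + z) + 1) = 4 - (2*z + 1) = 4 - (1 + 2*z) = 4 + (-1 - 2*z) = 3 - 2*z)
G = 10
T(o) = -11/8 (T(o) = -1/8*11 = -11/8)
Y(y, k) = -117 + k + y (Y(y, k) = (k + y) - 117 = -117 + k + y)
(17416 - 2137)/(Y(T(15), O(9, 1)) + (G - 1*16691)) = (17416 - 2137)/((-117 + (3 - 2*9) - 11/8) + (10 - 1*16691)) = 15279/((-117 + (3 - 18) - 11/8) + (10 - 16691)) = 15279/((-117 - 15 - 11/8) - 16681) = 15279/(-1067/8 - 16681) = 15279/(-134515/8) = 15279*(-8/134515) = -122232/134515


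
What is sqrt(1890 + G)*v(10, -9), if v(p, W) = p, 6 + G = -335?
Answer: 10*sqrt(1549) ≈ 393.57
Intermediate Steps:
G = -341 (G = -6 - 335 = -341)
sqrt(1890 + G)*v(10, -9) = sqrt(1890 - 341)*10 = sqrt(1549)*10 = 10*sqrt(1549)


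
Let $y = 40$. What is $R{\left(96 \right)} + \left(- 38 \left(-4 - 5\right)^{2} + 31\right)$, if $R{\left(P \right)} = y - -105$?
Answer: $-2902$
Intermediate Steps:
$R{\left(P \right)} = 145$ ($R{\left(P \right)} = 40 - -105 = 40 + 105 = 145$)
$R{\left(96 \right)} + \left(- 38 \left(-4 - 5\right)^{2} + 31\right) = 145 + \left(- 38 \left(-4 - 5\right)^{2} + 31\right) = 145 + \left(- 38 \left(-9\right)^{2} + 31\right) = 145 + \left(\left(-38\right) 81 + 31\right) = 145 + \left(-3078 + 31\right) = 145 - 3047 = -2902$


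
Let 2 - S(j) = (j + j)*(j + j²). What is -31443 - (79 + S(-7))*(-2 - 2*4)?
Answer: -24753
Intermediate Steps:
S(j) = 2 - 2*j*(j + j²) (S(j) = 2 - (j + j)*(j + j²) = 2 - 2*j*(j + j²))
-31443 - (79 + S(-7))*(-2 - 2*4) = -31443 - (79 + (2 - 2*(-7)² - 2*(-7)³))*(-2 - 2*4) = -31443 - (79 + (2 - 2*49 - 2*(-343)))*(-2 - 8) = -31443 - (79 + (2 - 98 + 686))*(-10) = -31443 - (79 + 590)*(-10) = -31443 - 669*(-10) = -31443 - 1*(-6690) = -31443 + 6690 = -24753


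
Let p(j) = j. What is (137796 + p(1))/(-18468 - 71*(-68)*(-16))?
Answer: -137797/95716 ≈ -1.4396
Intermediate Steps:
(137796 + p(1))/(-18468 - 71*(-68)*(-16)) = (137796 + 1)/(-18468 - 71*(-68)*(-16)) = 137797/(-18468 + 4828*(-16)) = 137797/(-18468 - 77248) = 137797/(-95716) = 137797*(-1/95716) = -137797/95716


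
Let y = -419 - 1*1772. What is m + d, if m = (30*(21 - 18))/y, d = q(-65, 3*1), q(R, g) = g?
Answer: 6483/2191 ≈ 2.9589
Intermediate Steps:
d = 3 (d = 3*1 = 3)
y = -2191 (y = -419 - 1772 = -2191)
m = -90/2191 (m = (30*(21 - 18))/(-2191) = (30*3)*(-1/2191) = 90*(-1/2191) = -90/2191 ≈ -0.041077)
m + d = -90/2191 + 3 = 6483/2191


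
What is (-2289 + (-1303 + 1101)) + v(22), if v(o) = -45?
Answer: -2536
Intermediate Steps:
(-2289 + (-1303 + 1101)) + v(22) = (-2289 + (-1303 + 1101)) - 45 = (-2289 - 202) - 45 = -2491 - 45 = -2536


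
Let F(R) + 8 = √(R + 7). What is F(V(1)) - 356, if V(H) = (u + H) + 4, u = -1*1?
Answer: -364 + √11 ≈ -360.68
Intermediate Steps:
u = -1
V(H) = 3 + H (V(H) = (-1 + H) + 4 = 3 + H)
F(R) = -8 + √(7 + R) (F(R) = -8 + √(R + 7) = -8 + √(7 + R))
F(V(1)) - 356 = (-8 + √(7 + (3 + 1))) - 356 = (-8 + √(7 + 4)) - 356 = (-8 + √11) - 356 = -364 + √11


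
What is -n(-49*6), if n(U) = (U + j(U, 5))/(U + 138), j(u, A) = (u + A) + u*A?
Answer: -2053/156 ≈ -13.160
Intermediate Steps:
j(u, A) = A + u + A*u (j(u, A) = (A + u) + A*u = A + u + A*u)
n(U) = (5 + 7*U)/(138 + U) (n(U) = (U + (5 + U + 5*U))/(U + 138) = (U + (5 + 6*U))/(138 + U) = (5 + 7*U)/(138 + U))
-n(-49*6) = -(5 + 7*(-49*6))/(138 - 49*6) = -(5 + 7*(-294))/(138 - 294) = -(5 - 2058)/(-156) = -(-1)*(-2053)/156 = -1*2053/156 = -2053/156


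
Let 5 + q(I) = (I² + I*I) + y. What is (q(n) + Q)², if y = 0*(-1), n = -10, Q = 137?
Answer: 110224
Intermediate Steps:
y = 0
q(I) = -5 + 2*I² (q(I) = -5 + ((I² + I*I) + 0) = -5 + ((I² + I²) + 0) = -5 + (2*I² + 0) = -5 + 2*I²)
(q(n) + Q)² = ((-5 + 2*(-10)²) + 137)² = ((-5 + 2*100) + 137)² = ((-5 + 200) + 137)² = (195 + 137)² = 332² = 110224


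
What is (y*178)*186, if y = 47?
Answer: 1556076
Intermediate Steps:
(y*178)*186 = (47*178)*186 = 8366*186 = 1556076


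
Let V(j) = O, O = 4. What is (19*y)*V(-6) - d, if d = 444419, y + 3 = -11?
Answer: -445483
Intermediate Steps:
y = -14 (y = -3 - 11 = -14)
V(j) = 4
(19*y)*V(-6) - d = (19*(-14))*4 - 1*444419 = -266*4 - 444419 = -1064 - 444419 = -445483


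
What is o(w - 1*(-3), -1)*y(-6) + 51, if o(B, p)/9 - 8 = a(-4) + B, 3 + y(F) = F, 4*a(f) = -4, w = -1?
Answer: -678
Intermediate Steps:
a(f) = -1 (a(f) = (1/4)*(-4) = -1)
y(F) = -3 + F
o(B, p) = 63 + 9*B (o(B, p) = 72 + 9*(-1 + B) = 72 + (-9 + 9*B) = 63 + 9*B)
o(w - 1*(-3), -1)*y(-6) + 51 = (63 + 9*(-1 - 1*(-3)))*(-3 - 6) + 51 = (63 + 9*(-1 + 3))*(-9) + 51 = (63 + 9*2)*(-9) + 51 = (63 + 18)*(-9) + 51 = 81*(-9) + 51 = -729 + 51 = -678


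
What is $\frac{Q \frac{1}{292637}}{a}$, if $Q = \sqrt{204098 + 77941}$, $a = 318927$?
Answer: $\frac{\sqrt{282039}}{93329840499} \approx 5.6903 \cdot 10^{-9}$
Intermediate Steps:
$Q = \sqrt{282039} \approx 531.07$
$\frac{Q \frac{1}{292637}}{a} = \frac{\sqrt{282039} \cdot \frac{1}{292637}}{318927} = \sqrt{282039} \cdot \frac{1}{292637} \cdot \frac{1}{318927} = \frac{\sqrt{282039}}{292637} \cdot \frac{1}{318927} = \frac{\sqrt{282039}}{93329840499}$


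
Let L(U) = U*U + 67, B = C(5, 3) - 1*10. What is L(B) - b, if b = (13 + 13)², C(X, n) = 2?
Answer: -545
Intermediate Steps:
b = 676 (b = 26² = 676)
B = -8 (B = 2 - 1*10 = 2 - 10 = -8)
L(U) = 67 + U² (L(U) = U² + 67 = 67 + U²)
L(B) - b = (67 + (-8)²) - 1*676 = (67 + 64) - 676 = 131 - 676 = -545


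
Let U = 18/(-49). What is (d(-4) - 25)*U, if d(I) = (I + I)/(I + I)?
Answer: 432/49 ≈ 8.8163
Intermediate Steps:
d(I) = 1 (d(I) = (2*I)/((2*I)) = (2*I)*(1/(2*I)) = 1)
U = -18/49 (U = 18*(-1/49) = -18/49 ≈ -0.36735)
(d(-4) - 25)*U = (1 - 25)*(-18/49) = -24*(-18/49) = 432/49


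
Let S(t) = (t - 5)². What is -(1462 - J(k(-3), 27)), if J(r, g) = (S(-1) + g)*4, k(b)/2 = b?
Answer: -1210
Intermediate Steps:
S(t) = (-5 + t)²
k(b) = 2*b
J(r, g) = 144 + 4*g (J(r, g) = ((-5 - 1)² + g)*4 = ((-6)² + g)*4 = (36 + g)*4 = 144 + 4*g)
-(1462 - J(k(-3), 27)) = -(1462 - (144 + 4*27)) = -(1462 - (144 + 108)) = -(1462 - 1*252) = -(1462 - 252) = -1*1210 = -1210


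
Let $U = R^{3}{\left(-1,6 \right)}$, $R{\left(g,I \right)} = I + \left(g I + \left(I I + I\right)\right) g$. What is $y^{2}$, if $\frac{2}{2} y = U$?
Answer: $729000000$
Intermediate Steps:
$R{\left(g,I \right)} = I + g \left(I + I^{2} + I g\right)$ ($R{\left(g,I \right)} = I + \left(I g + \left(I^{2} + I\right)\right) g = I + \left(I g + \left(I + I^{2}\right)\right) g = I + \left(I + I^{2} + I g\right) g = I + g \left(I + I^{2} + I g\right)$)
$U = -27000$ ($U = \left(6 \left(1 - 1 + \left(-1\right)^{2} + 6 \left(-1\right)\right)\right)^{3} = \left(6 \left(1 - 1 + 1 - 6\right)\right)^{3} = \left(6 \left(-5\right)\right)^{3} = \left(-30\right)^{3} = -27000$)
$y = -27000$
$y^{2} = \left(-27000\right)^{2} = 729000000$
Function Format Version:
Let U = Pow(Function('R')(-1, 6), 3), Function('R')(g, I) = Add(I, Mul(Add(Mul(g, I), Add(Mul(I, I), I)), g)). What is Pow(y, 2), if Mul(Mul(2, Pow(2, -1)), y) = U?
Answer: 729000000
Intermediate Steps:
Function('R')(g, I) = Add(I, Mul(g, Add(I, Pow(I, 2), Mul(I, g)))) (Function('R')(g, I) = Add(I, Mul(Add(Mul(I, g), Add(Pow(I, 2), I)), g)) = Add(I, Mul(Add(Mul(I, g), Add(I, Pow(I, 2))), g)) = Add(I, Mul(Add(I, Pow(I, 2), Mul(I, g)), g)) = Add(I, Mul(g, Add(I, Pow(I, 2), Mul(I, g)))))
U = -27000 (U = Pow(Mul(6, Add(1, -1, Pow(-1, 2), Mul(6, -1))), 3) = Pow(Mul(6, Add(1, -1, 1, -6)), 3) = Pow(Mul(6, -5), 3) = Pow(-30, 3) = -27000)
y = -27000
Pow(y, 2) = Pow(-27000, 2) = 729000000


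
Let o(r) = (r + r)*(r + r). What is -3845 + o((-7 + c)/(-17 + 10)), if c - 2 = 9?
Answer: -188341/49 ≈ -3843.7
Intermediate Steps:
c = 11 (c = 2 + 9 = 11)
o(r) = 4*r² (o(r) = (2*r)*(2*r) = 4*r²)
-3845 + o((-7 + c)/(-17 + 10)) = -3845 + 4*((-7 + 11)/(-17 + 10))² = -3845 + 4*(4/(-7))² = -3845 + 4*(4*(-⅐))² = -3845 + 4*(-4/7)² = -3845 + 4*(16/49) = -3845 + 64/49 = -188341/49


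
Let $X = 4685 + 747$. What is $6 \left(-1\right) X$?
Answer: $-32592$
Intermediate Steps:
$X = 5432$
$6 \left(-1\right) X = 6 \left(-1\right) 5432 = \left(-6\right) 5432 = -32592$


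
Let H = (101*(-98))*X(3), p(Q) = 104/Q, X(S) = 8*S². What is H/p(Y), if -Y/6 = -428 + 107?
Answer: -171571932/13 ≈ -1.3198e+7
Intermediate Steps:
Y = 1926 (Y = -6*(-428 + 107) = -6*(-321) = 1926)
H = -712656 (H = (101*(-98))*(8*3²) = -79184*9 = -9898*72 = -712656)
H/p(Y) = -712656/(104/1926) = -712656/(104*(1/1926)) = -712656/52/963 = -712656*963/52 = -171571932/13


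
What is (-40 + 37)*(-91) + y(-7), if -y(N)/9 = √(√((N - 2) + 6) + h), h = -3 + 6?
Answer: 273 - 9*√(3 + I*√3) ≈ 256.82 - 4.3354*I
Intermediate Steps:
h = 3
y(N) = -9*√(3 + √(4 + N)) (y(N) = -9*√(√((N - 2) + 6) + 3) = -9*√(√((-2 + N) + 6) + 3) = -9*√(√(4 + N) + 3) = -9*√(3 + √(4 + N)))
(-40 + 37)*(-91) + y(-7) = (-40 + 37)*(-91) - 9*√(3 + √(4 - 7)) = -3*(-91) - 9*√(3 + √(-3)) = 273 - 9*√(3 + I*√3)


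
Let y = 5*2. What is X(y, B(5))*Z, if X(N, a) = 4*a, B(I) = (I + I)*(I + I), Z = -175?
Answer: -70000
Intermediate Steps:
B(I) = 4*I² (B(I) = (2*I)*(2*I) = 4*I²)
y = 10
X(y, B(5))*Z = (4*(4*5²))*(-175) = (4*(4*25))*(-175) = (4*100)*(-175) = 400*(-175) = -70000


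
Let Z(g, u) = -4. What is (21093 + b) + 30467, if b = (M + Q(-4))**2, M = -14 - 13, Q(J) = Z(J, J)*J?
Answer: 51681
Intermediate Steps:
Q(J) = -4*J
M = -27
b = 121 (b = (-27 - 4*(-4))**2 = (-27 + 16)**2 = (-11)**2 = 121)
(21093 + b) + 30467 = (21093 + 121) + 30467 = 21214 + 30467 = 51681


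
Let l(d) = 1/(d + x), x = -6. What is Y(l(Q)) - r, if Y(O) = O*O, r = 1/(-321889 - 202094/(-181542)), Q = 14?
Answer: 7305973679/467489365952 ≈ 0.015628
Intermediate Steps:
r = -90771/29218085372 (r = 1/(-321889 - 202094*(-1/181542)) = 1/(-321889 + 101047/90771) = 1/(-29218085372/90771) = -90771/29218085372 ≈ -3.1067e-6)
l(d) = 1/(-6 + d) (l(d) = 1/(d - 6) = 1/(-6 + d))
Y(O) = O²
Y(l(Q)) - r = (1/(-6 + 14))² - 1*(-90771/29218085372) = (1/8)² + 90771/29218085372 = (⅛)² + 90771/29218085372 = 1/64 + 90771/29218085372 = 7305973679/467489365952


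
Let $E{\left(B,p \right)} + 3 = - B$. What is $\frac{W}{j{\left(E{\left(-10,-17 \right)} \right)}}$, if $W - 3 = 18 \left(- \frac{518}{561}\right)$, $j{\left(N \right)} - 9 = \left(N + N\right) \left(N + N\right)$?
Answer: $- \frac{2547}{38335} \approx -0.066441$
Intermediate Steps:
$E{\left(B,p \right)} = -3 - B$
$j{\left(N \right)} = 9 + 4 N^{2}$ ($j{\left(N \right)} = 9 + \left(N + N\right) \left(N + N\right) = 9 + 2 N 2 N = 9 + 4 N^{2}$)
$W = - \frac{2547}{187}$ ($W = 3 + 18 \left(- \frac{518}{561}\right) = 3 - \frac{3108}{187} = - \frac{2547}{187} \approx -13.62$)
$\frac{W}{j{\left(E{\left(-10,-17 \right)} \right)}} = - \frac{2547}{187 \left(9 + 4 \left(-3 - -10\right)^{2}\right)} = - \frac{2547}{187 \left(9 + 4 \left(-3 + 10\right)^{2}\right)} = - \frac{2547}{187 \left(9 + 4 \cdot 7^{2}\right)} = - \frac{2547}{187 \left(9 + 4 \cdot 49\right)} = - \frac{2547}{187 \left(9 + 196\right)} = - \frac{2547}{187 \cdot 205} = \left(- \frac{2547}{187}\right) \frac{1}{205} = - \frac{2547}{38335}$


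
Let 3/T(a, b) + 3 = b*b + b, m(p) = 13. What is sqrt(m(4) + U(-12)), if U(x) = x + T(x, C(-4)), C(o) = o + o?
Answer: 2*sqrt(742)/53 ≈ 1.0279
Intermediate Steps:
C(o) = 2*o
T(a, b) = 3/(-3 + b + b**2) (T(a, b) = 3/(-3 + (b*b + b)) = 3/(-3 + (b**2 + b)) = 3/(-3 + (b + b**2)) = 3/(-3 + b + b**2))
U(x) = 3/53 + x (U(x) = x + 3/(-3 + 2*(-4) + (2*(-4))**2) = x + 3/(-3 - 8 + (-8)**2) = x + 3/(-3 - 8 + 64) = x + 3/53 = 3/53 + x)
sqrt(m(4) + U(-12)) = sqrt(13 + (3/53 - 12)) = sqrt(13 - 633/53) = sqrt(56/53) = 2*sqrt(742)/53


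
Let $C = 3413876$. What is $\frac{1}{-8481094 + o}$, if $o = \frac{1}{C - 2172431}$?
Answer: $- \frac{1241445}{10528811740829} \approx -1.1791 \cdot 10^{-7}$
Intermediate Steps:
$o = \frac{1}{1241445}$ ($o = \frac{1}{3413876 - 2172431} = \frac{1}{1241445} \approx 8.0551 \cdot 10^{-7}$)
$\frac{1}{-8481094 + o} = \frac{1}{-8481094 + \frac{1}{1241445}} = \frac{1}{- \frac{10528811740829}{1241445}} = - \frac{1241445}{10528811740829}$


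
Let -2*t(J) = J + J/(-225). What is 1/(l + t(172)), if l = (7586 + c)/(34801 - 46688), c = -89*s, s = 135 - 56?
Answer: -2674575/229116043 ≈ -0.011673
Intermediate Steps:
s = 79
c = -7031 (c = -89*79 = -7031)
t(J) = -112*J/225 (t(J) = -(J + J/(-225))/2 = -(J + J*(-1/225))/2 = -(J - J/225)/2 = -112*J/225)
l = -555/11887 (l = (7586 - 7031)/(34801 - 46688) = 555/(-11887) = 555*(-1/11887) = -555/11887 ≈ -0.046690)
1/(l + t(172)) = 1/(-555/11887 - 112/225*172) = 1/(-555/11887 - 19264/225) = 1/(-229116043/2674575) = -2674575/229116043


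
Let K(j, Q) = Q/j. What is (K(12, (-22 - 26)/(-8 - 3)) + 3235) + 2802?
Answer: 66411/11 ≈ 6037.4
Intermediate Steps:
(K(12, (-22 - 26)/(-8 - 3)) + 3235) + 2802 = (((-22 - 26)/(-8 - 3))/12 + 3235) + 2802 = (-48/(-11)*(1/12) + 3235) + 2802 = (-48*(-1/11)*(1/12) + 3235) + 2802 = ((48/11)*(1/12) + 3235) + 2802 = (4/11 + 3235) + 2802 = 35589/11 + 2802 = 66411/11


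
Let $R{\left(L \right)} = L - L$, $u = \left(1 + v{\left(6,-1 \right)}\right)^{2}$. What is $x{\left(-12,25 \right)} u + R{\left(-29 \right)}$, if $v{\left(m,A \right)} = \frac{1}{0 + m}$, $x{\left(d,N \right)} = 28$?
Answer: $\frac{343}{9} \approx 38.111$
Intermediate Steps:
$v{\left(m,A \right)} = \frac{1}{m}$
$u = \frac{49}{36}$ ($u = \left(1 + \frac{1}{6}\right)^{2} = \left(\frac{7}{6}\right)^{2} = \frac{49}{36} \approx 1.3611$)
$R{\left(L \right)} = 0$
$x{\left(-12,25 \right)} u + R{\left(-29 \right)} = 28 \cdot \frac{49}{36} + 0 = \frac{343}{9} + 0 = \frac{343}{9}$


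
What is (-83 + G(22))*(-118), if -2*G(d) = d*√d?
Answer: 9794 + 1298*√22 ≈ 15882.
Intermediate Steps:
G(d) = -d^(3/2)/2 (G(d) = -d*√d/2 = -d^(3/2)/2)
(-83 + G(22))*(-118) = (-83 - 11*√22)*(-118) = 9794 + 1298*√22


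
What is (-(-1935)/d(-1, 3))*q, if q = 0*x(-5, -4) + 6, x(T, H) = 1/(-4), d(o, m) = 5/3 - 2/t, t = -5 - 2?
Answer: 243810/41 ≈ 5946.6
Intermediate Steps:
t = -7
d(o, m) = 41/21 (d(o, m) = 5/3 - 2/(-7) = 5*(1/3) - 2*(-1/7) = 5/3 + 2/7 = 41/21)
x(T, H) = -1/4
q = 6 (q = 0*(-1/4) + 6 = 0 + 6 = 6)
(-(-1935)/d(-1, 3))*q = -(-1935)/41/21*6 = -(-1935)*21/41*6 = -43*(-945/41)*6 = (40635/41)*6 = 243810/41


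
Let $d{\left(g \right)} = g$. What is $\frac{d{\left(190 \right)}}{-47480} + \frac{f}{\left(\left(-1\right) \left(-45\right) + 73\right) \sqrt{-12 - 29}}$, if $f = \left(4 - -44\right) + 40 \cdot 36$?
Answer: $- \frac{19}{4748} - \frac{744 i \sqrt{41}}{2419} \approx -0.0040017 - 1.9694 i$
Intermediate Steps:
$f = 1488$ ($f = \left(4 + 44\right) + 1440 = 48 + 1440 = 1488$)
$\frac{d{\left(190 \right)}}{-47480} + \frac{f}{\left(\left(-1\right) \left(-45\right) + 73\right) \sqrt{-12 - 29}} = \frac{190}{-47480} + \frac{1488}{\left(\left(-1\right) \left(-45\right) + 73\right) \sqrt{-12 - 29}} = 190 \left(- \frac{1}{47480}\right) + \frac{1488}{\left(45 + 73\right) \sqrt{-41}} = - \frac{19}{4748} + \frac{1488}{118 i \sqrt{41}} = - \frac{19}{4748} + 1488 \left(- \frac{i \sqrt{41}}{4838}\right) = - \frac{19}{4748} - \frac{744 i \sqrt{41}}{2419}$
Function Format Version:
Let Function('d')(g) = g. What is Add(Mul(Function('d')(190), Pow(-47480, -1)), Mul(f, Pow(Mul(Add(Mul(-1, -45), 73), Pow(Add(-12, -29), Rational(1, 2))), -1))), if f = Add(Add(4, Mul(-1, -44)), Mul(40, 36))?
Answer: Add(Rational(-19, 4748), Mul(Rational(-744, 2419), I, Pow(41, Rational(1, 2)))) ≈ Add(-0.0040017, Mul(-1.9694, I))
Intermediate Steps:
f = 1488 (f = Add(Add(4, 44), 1440) = Add(48, 1440) = 1488)
Add(Mul(Function('d')(190), Pow(-47480, -1)), Mul(f, Pow(Mul(Add(Mul(-1, -45), 73), Pow(Add(-12, -29), Rational(1, 2))), -1))) = Add(Mul(190, Pow(-47480, -1)), Mul(1488, Pow(Mul(Add(Mul(-1, -45), 73), Pow(Add(-12, -29), Rational(1, 2))), -1))) = Add(Mul(190, Rational(-1, 47480)), Mul(1488, Pow(Mul(Add(45, 73), Pow(-41, Rational(1, 2))), -1))) = Add(Rational(-19, 4748), Mul(1488, Pow(Mul(118, Mul(I, Pow(41, Rational(1, 2)))), -1))) = Add(Rational(-19, 4748), Mul(1488, Pow(Mul(118, I, Pow(41, Rational(1, 2))), -1))) = Add(Rational(-19, 4748), Mul(1488, Mul(Rational(-1, 4838), I, Pow(41, Rational(1, 2))))) = Add(Rational(-19, 4748), Mul(Rational(-744, 2419), I, Pow(41, Rational(1, 2))))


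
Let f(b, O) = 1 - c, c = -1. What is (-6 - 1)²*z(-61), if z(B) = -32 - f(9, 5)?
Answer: -1666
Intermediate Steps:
f(b, O) = 2 (f(b, O) = 1 - 1*(-1) = 1 + 1 = 2)
z(B) = -34 (z(B) = -32 - 1*2 = -32 - 2 = -34)
(-6 - 1)²*z(-61) = (-6 - 1)²*(-34) = (-7)²*(-34) = 49*(-34) = -1666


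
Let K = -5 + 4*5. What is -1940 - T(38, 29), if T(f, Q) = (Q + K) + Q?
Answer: -2013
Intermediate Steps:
K = 15 (K = -5 + 20 = 15)
T(f, Q) = 15 + 2*Q (T(f, Q) = (Q + 15) + Q = (15 + Q) + Q = 15 + 2*Q)
-1940 - T(38, 29) = -1940 - (15 + 2*29) = -1940 - (15 + 58) = -1940 - 1*73 = -1940 - 73 = -2013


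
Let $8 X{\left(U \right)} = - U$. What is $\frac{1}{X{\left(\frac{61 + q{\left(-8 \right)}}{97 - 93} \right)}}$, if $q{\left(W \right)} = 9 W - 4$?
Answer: $\frac{32}{15} \approx 2.1333$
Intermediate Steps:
$q{\left(W \right)} = -4 + 9 W$
$X{\left(U \right)} = - \frac{U}{8}$ ($X{\left(U \right)} = \frac{\left(-1\right) U}{8} = - \frac{U}{8}$)
$\frac{1}{X{\left(\frac{61 + q{\left(-8 \right)}}{97 - 93} \right)}} = \frac{1}{\left(- \frac{1}{8}\right) \frac{61 + \left(-4 + 9 \left(-8\right)\right)}{97 - 93}} = \frac{1}{\left(- \frac{1}{8}\right) \frac{61 - 76}{4}} = \frac{1}{\left(- \frac{1}{8}\right) \left(61 - 76\right) \frac{1}{4}} = \frac{1}{\left(- \frac{1}{8}\right) \left(\left(-15\right) \frac{1}{4}\right)} = \frac{1}{\left(- \frac{1}{8}\right) \left(- \frac{15}{4}\right)} = \frac{1}{\frac{15}{32}} = \frac{32}{15}$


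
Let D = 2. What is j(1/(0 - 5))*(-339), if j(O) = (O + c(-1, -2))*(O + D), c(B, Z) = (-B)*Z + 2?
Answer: 3051/25 ≈ 122.04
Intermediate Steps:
c(B, Z) = 2 - B*Z (c(B, Z) = -B*Z + 2 = 2 - B*Z)
j(O) = O*(2 + O) (j(O) = (O + (2 - 1*(-1)*(-2)))*(O + 2) = (O + (2 - 2))*(2 + O) = (O + 0)*(2 + O) = O*(2 + O))
j(1/(0 - 5))*(-339) = ((2 + 1/(0 - 5))/(0 - 5))*(-339) = ((2 + 1/(-5))/(-5))*(-339) = -(2 - ⅕)/5*(-339) = -⅕*9/5*(-339) = -9/25*(-339) = 3051/25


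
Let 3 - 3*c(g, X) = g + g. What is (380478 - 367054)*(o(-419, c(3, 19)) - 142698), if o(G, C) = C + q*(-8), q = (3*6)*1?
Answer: -1917524432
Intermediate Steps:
c(g, X) = 1 - 2*g/3 (c(g, X) = 1 - (g + g)/3 = 1 - 2*g/3)
q = 18 (q = 18*1 = 18)
o(G, C) = -144 + C (o(G, C) = C + 18*(-8) = C - 144 = -144 + C)
(380478 - 367054)*(o(-419, c(3, 19)) - 142698) = (380478 - 367054)*((-144 + (1 - ⅔*3)) - 142698) = 13424*((-144 + (1 - 2)) - 142698) = 13424*((-144 - 1) - 142698) = 13424*(-145 - 142698) = 13424*(-142843) = -1917524432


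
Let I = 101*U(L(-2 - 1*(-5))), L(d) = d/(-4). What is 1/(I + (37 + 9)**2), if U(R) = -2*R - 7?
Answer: 2/3121 ≈ 0.00064082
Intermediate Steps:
L(d) = -d/4 (L(d) = d*(-1/4) = -d/4)
U(R) = -7 - 2*R
I = -1111/2 (I = 101*(-7 - (-1)*(-2 - 1*(-5))/2) = 101*(-7 - (-1)*(-2 + 5)/2) = 101*(-7 - (-1)*3/2) = 101*(-7 - 2*(-3/4)) = 101*(-7 + 3/2) = 101*(-11/2) = -1111/2 ≈ -555.50)
1/(I + (37 + 9)**2) = 1/(-1111/2 + (37 + 9)**2) = 1/(-1111/2 + 46**2) = 1/(-1111/2 + 2116) = 1/(3121/2) = 2/3121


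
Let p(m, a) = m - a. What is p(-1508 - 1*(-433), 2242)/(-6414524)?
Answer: 3317/6414524 ≈ 0.00051711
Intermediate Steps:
p(-1508 - 1*(-433), 2242)/(-6414524) = ((-1508 - 1*(-433)) - 1*2242)/(-6414524) = ((-1508 + 433) - 2242)*(-1/6414524) = (-1075 - 2242)*(-1/6414524) = -3317*(-1/6414524) = 3317/6414524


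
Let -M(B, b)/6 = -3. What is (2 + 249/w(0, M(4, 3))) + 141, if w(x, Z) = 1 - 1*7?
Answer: 203/2 ≈ 101.50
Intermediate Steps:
M(B, b) = 18 (M(B, b) = -6*(-3) = 18)
w(x, Z) = -6 (w(x, Z) = 1 - 7 = -6)
(2 + 249/w(0, M(4, 3))) + 141 = (2 + 249/(-6)) + 141 = (2 + 249*(-1/6)) + 141 = (2 - 83/2) + 141 = -79/2 + 141 = 203/2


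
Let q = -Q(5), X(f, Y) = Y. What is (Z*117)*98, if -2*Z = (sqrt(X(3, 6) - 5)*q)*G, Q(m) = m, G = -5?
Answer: -143325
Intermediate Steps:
q = -5 (q = -1*5 = -5)
Z = -25/2 (Z = -sqrt(6 - 5)*(-5)*(-5)/2 = -sqrt(1)*(-5)*(-5)/2 = -1*(-5)*(-5)/2 = -(-5)*(-5)/2 = -1/2*25 = -25/2 ≈ -12.500)
(Z*117)*98 = -25/2*117*98 = -2925/2*98 = -143325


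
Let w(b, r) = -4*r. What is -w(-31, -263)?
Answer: -1052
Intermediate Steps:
-w(-31, -263) = -(-4)*(-263) = -1*1052 = -1052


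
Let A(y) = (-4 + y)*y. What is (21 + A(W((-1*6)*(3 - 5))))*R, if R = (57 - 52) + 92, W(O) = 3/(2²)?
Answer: 28809/16 ≈ 1800.6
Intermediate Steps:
W(O) = ¾ (W(O) = 3/4 = 3*(¼) = ¾)
A(y) = y*(-4 + y)
R = 97 (R = 5 + 92 = 97)
(21 + A(W((-1*6)*(3 - 5))))*R = (21 + 3*(-4 + ¾)/4)*97 = (21 + (¾)*(-13/4))*97 = (21 - 39/16)*97 = (297/16)*97 = 28809/16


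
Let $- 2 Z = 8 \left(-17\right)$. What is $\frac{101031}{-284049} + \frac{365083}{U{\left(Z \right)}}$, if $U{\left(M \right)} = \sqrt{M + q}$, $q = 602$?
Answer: $- \frac{33677}{94683} + \frac{5449 \sqrt{670}}{10} \approx 14104.0$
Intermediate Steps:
$Z = 68$ ($Z = - \frac{8 \left(-17\right)}{2} = \left(- \frac{1}{2}\right) \left(-136\right) = 68$)
$U{\left(M \right)} = \sqrt{602 + M}$ ($U{\left(M \right)} = \sqrt{M + 602} = \sqrt{602 + M}$)
$\frac{101031}{-284049} + \frac{365083}{U{\left(Z \right)}} = \frac{101031}{-284049} + \frac{365083}{\sqrt{602 + 68}} = 101031 \left(- \frac{1}{284049}\right) + \frac{365083}{\sqrt{670}} = - \frac{33677}{94683} + 365083 \frac{\sqrt{670}}{670} = - \frac{33677}{94683} + \frac{5449 \sqrt{670}}{10}$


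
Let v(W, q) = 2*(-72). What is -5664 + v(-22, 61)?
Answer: -5808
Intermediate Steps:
v(W, q) = -144
-5664 + v(-22, 61) = -5664 - 144 = -5808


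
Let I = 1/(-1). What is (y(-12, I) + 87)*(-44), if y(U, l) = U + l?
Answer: -3256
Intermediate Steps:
I = -1 (I = 1*(-1) = -1)
(y(-12, I) + 87)*(-44) = ((-12 - 1) + 87)*(-44) = (-13 + 87)*(-44) = 74*(-44) = -3256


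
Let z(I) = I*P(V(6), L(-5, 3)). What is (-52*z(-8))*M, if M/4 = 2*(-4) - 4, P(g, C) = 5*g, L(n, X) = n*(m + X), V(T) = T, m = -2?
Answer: -599040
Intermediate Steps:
L(n, X) = n*(-2 + X)
M = -48 (M = 4*(2*(-4) - 4) = 4*(-8 - 4) = 4*(-12) = -48)
z(I) = 30*I (z(I) = I*(5*6) = I*30 = 30*I)
(-52*z(-8))*M = -1560*(-8)*(-48) = -52*(-240)*(-48) = 12480*(-48) = -599040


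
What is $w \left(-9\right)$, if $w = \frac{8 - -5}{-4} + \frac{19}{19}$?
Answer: $\frac{81}{4} \approx 20.25$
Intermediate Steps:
$w = - \frac{9}{4}$ ($w = \left(8 + 5\right) \left(- \frac{1}{4}\right) + 19 \cdot \frac{1}{19} = 13 \left(- \frac{1}{4}\right) + 1 = - \frac{13}{4} + 1 = - \frac{9}{4} \approx -2.25$)
$w \left(-9\right) = \left(- \frac{9}{4}\right) \left(-9\right) = \frac{81}{4}$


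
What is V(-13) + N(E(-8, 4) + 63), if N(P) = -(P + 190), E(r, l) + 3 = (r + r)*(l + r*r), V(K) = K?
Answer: 825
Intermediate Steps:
E(r, l) = -3 + 2*r*(l + r²) (E(r, l) = -3 + (r + r)*(l + r*r) = -3 + (2*r)*(l + r²) = -3 + 2*r*(l + r²))
N(P) = -190 - P (N(P) = -(190 + P) = -190 - P)
V(-13) + N(E(-8, 4) + 63) = -13 + (-190 - ((-3 + 2*(-8)³ + 2*4*(-8)) + 63)) = -13 + (-190 - ((-3 + 2*(-512) - 64) + 63)) = -13 + (-190 - ((-3 - 1024 - 64) + 63)) = -13 + (-190 - (-1091 + 63)) = -13 + (-190 - 1*(-1028)) = -13 + (-190 + 1028) = -13 + 838 = 825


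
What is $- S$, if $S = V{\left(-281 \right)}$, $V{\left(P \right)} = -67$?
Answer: $67$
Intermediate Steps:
$S = -67$
$- S = \left(-1\right) \left(-67\right) = 67$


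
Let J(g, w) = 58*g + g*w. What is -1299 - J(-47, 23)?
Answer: 2508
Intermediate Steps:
-1299 - J(-47, 23) = -1299 - (-47)*(58 + 23) = -1299 - (-47)*81 = -1299 - 1*(-3807) = -1299 + 3807 = 2508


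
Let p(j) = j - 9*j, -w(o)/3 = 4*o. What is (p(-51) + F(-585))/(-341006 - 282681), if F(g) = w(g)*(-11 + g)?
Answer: 4183512/623687 ≈ 6.7077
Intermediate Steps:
w(o) = -12*o
p(j) = -8*j
F(g) = -12*g*(-11 + g) (F(g) = (-12*g)*(-11 + g) = -12*g*(-11 + g))
(p(-51) + F(-585))/(-341006 - 282681) = (-8*(-51) + 12*(-585)*(11 - 1*(-585)))/(-341006 - 282681) = (408 + 12*(-585)*(11 + 585))/(-623687) = (408 + 12*(-585)*596)*(-1/623687) = (408 - 4183920)*(-1/623687) = -4183512*(-1/623687) = 4183512/623687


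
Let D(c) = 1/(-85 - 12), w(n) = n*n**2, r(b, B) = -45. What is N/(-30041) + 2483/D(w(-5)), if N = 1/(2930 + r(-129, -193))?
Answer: -20874143110536/86668285 ≈ -2.4085e+5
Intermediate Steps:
w(n) = n**3
N = 1/2885 (N = 1/(2930 - 45) = 1/2885 ≈ 0.00034662)
D(c) = -1/97 (D(c) = 1/(-97) = -1/97)
N/(-30041) + 2483/D(w(-5)) = (1/2885)/(-30041) + 2483/(-1/97) = (1/2885)*(-1/30041) + 2483*(-97) = -1/86668285 - 240851 = -20874143110536/86668285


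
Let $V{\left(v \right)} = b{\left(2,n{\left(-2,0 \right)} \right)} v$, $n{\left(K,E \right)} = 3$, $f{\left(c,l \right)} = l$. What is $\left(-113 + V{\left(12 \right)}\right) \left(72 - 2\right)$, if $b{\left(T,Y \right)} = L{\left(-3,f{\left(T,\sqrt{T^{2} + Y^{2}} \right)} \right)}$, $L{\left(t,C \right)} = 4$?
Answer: $-4550$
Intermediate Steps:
$b{\left(T,Y \right)} = 4$
$V{\left(v \right)} = 4 v$
$\left(-113 + V{\left(12 \right)}\right) \left(72 - 2\right) = \left(-113 + 4 \cdot 12\right) \left(72 - 2\right) = \left(-113 + 48\right) \left(72 - 2\right) = \left(-65\right) 70 = -4550$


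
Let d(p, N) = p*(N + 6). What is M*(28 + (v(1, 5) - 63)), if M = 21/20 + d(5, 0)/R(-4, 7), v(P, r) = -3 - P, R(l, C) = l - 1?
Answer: 3861/20 ≈ 193.05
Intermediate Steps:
R(l, C) = -1 + l
d(p, N) = p*(6 + N)
M = -99/20 (M = 21/20 + (5*(6 + 0))/(-1 - 4) = 21*(1/20) + (5*6)/(-5) = 21/20 + 30*(-⅕) = 21/20 - 6 = -99/20 ≈ -4.9500)
M*(28 + (v(1, 5) - 63)) = -99*(28 + ((-3 - 1*1) - 63))/20 = -99*(28 + ((-3 - 1) - 63))/20 = -99*(28 + (-4 - 63))/20 = -99*(28 - 67)/20 = -99/20*(-39) = 3861/20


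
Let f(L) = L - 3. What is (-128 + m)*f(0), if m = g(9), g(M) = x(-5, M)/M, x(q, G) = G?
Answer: 381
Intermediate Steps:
g(M) = 1 (g(M) = M/M = 1)
m = 1
f(L) = -3 + L
(-128 + m)*f(0) = (-128 + 1)*(-3 + 0) = -127*(-3) = 381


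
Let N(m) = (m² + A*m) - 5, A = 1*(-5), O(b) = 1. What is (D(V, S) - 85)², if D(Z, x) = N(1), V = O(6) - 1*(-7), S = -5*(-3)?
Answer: 8836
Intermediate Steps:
A = -5
S = 15
V = 8 (V = 1 - 1*(-7) = 1 + 7 = 8)
N(m) = -5 + m² - 5*m (N(m) = (m² - 5*m) - 5 = -5 + m² - 5*m)
D(Z, x) = -9 (D(Z, x) = -5 + 1² - 5*1 = -5 + 1 - 5 = -9)
(D(V, S) - 85)² = (-9 - 85)² = (-94)² = 8836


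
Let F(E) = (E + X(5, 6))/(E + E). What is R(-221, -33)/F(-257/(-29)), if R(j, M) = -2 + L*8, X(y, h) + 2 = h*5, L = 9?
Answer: 35980/1069 ≈ 33.658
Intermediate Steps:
X(y, h) = -2 + 5*h (X(y, h) = -2 + h*5 = -2 + 5*h)
F(E) = (28 + E)/(2*E) (F(E) = (E + (-2 + 5*6))/(E + E) = (E + (-2 + 30))/((2*E)) = (E + 28)*(1/(2*E)) = (28 + E)*(1/(2*E)) = (28 + E)/(2*E))
R(j, M) = 70 (R(j, M) = -2 + 9*8 = -2 + 72 = 70)
R(-221, -33)/F(-257/(-29)) = 70/(((28 - 257/(-29))/(2*((-257/(-29)))))) = 70/(((28 - 257*(-1/29))/(2*((-257*(-1/29)))))) = 70/(((28 + 257/29)/(2*(257/29)))) = 70/(((½)*(29/257)*(1069/29))) = 70/(1069/514) = 70*(514/1069) = 35980/1069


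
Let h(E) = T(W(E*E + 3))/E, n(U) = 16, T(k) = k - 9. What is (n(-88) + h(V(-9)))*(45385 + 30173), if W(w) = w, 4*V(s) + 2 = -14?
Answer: 1020033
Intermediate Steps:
V(s) = -4 (V(s) = -1/2 + (1/4)*(-14) = -1/2 - 7/2 = -4)
T(k) = -9 + k
h(E) = (-6 + E**2)/E (h(E) = (-9 + (E*E + 3))/E = (-9 + (E**2 + 3))/E = (-9 + (3 + E**2))/E = (-6 + E**2)/E)
(n(-88) + h(V(-9)))*(45385 + 30173) = (16 + (-4 - 6/(-4)))*(45385 + 30173) = (16 + (-4 - 6*(-1/4)))*75558 = (16 + (-4 + 3/2))*75558 = (16 - 5/2)*75558 = (27/2)*75558 = 1020033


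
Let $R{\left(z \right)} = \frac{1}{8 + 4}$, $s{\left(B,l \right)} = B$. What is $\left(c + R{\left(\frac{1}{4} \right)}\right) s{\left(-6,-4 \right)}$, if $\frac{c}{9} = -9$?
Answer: $\frac{971}{2} \approx 485.5$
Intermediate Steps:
$c = -81$ ($c = 9 \left(-9\right) = -81$)
$R{\left(z \right)} = \frac{1}{12}$
$\left(c + R{\left(\frac{1}{4} \right)}\right) s{\left(-6,-4 \right)} = \left(-81 + \frac{1}{12}\right) \left(-6\right) = \left(- \frac{971}{12}\right) \left(-6\right) = \frac{971}{2}$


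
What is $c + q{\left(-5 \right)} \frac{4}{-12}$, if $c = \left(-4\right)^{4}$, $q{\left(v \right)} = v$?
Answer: $\frac{773}{3} \approx 257.67$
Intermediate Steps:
$c = 256$
$c + q{\left(-5 \right)} \frac{4}{-12} = 256 - 5 \frac{4}{-12} = 256 - 5 \cdot 4 \left(- \frac{1}{12}\right) = 256 - - \frac{5}{3} = 256 + \frac{5}{3} = \frac{773}{3}$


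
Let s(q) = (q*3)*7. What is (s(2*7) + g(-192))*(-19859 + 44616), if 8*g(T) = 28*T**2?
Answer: 3201525726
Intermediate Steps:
g(T) = 7*T**2/2 (g(T) = (28*T**2)/8 = 7*T**2/2)
s(q) = 21*q (s(q) = (3*q)*7 = 21*q)
(s(2*7) + g(-192))*(-19859 + 44616) = (21*(2*7) + (7/2)*(-192)**2)*(-19859 + 44616) = (21*14 + (7/2)*36864)*24757 = (294 + 129024)*24757 = 129318*24757 = 3201525726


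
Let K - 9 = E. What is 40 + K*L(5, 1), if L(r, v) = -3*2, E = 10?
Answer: -74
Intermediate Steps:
K = 19 (K = 9 + 10 = 19)
L(r, v) = -6
40 + K*L(5, 1) = 40 + 19*(-6) = 40 - 114 = -74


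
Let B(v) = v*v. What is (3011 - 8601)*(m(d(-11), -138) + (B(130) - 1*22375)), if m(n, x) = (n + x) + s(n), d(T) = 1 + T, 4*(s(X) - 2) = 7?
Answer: 62823215/2 ≈ 3.1412e+7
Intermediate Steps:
s(X) = 15/4 (s(X) = 2 + (1/4)*7 = 2 + 7/4 = 15/4)
B(v) = v**2
m(n, x) = 15/4 + n + x (m(n, x) = (n + x) + 15/4 = 15/4 + n + x)
(3011 - 8601)*(m(d(-11), -138) + (B(130) - 1*22375)) = (3011 - 8601)*((15/4 + (1 - 11) - 138) + (130**2 - 1*22375)) = -5590*((15/4 - 10 - 138) + (16900 - 22375)) = -5590*(-577/4 - 5475) = -5590*(-22477/4) = 62823215/2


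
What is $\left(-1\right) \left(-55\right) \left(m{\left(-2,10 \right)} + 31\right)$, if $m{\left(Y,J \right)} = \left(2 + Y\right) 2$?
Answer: $1705$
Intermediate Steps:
$m{\left(Y,J \right)} = 4 + 2 Y$
$\left(-1\right) \left(-55\right) \left(m{\left(-2,10 \right)} + 31\right) = \left(-1\right) \left(-55\right) \left(\left(4 + 2 \left(-2\right)\right) + 31\right) = 55 \left(\left(4 - 4\right) + 31\right) = 55 \left(0 + 31\right) = 55 \cdot 31 = 1705$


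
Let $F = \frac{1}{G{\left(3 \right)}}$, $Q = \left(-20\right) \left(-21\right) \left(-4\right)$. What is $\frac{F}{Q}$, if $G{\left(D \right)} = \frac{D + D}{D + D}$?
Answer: $- \frac{1}{1680} \approx -0.00059524$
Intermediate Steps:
$G{\left(D \right)} = 1$ ($G{\left(D \right)} = \frac{2 D}{2 D} = 2 D \frac{1}{2 D} = 1$)
$Q = -1680$ ($Q = 420 \left(-4\right) = -1680$)
$F = 1$ ($F = 1^{-1} = 1$)
$\frac{F}{Q} = 1 \frac{1}{-1680} = 1 \left(- \frac{1}{1680}\right) = - \frac{1}{1680}$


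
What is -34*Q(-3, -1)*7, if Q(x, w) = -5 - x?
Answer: 476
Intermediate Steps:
-34*Q(-3, -1)*7 = -34*(-5 - 1*(-3))*7 = -34*(-5 + 3)*7 = -34*(-2)*7 = 68*7 = 476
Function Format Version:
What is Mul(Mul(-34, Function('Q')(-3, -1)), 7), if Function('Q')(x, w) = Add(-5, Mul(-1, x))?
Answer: 476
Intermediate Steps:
Mul(Mul(-34, Function('Q')(-3, -1)), 7) = Mul(Mul(-34, Add(-5, Mul(-1, -3))), 7) = Mul(Mul(-34, Add(-5, 3)), 7) = Mul(Mul(-34, -2), 7) = Mul(68, 7) = 476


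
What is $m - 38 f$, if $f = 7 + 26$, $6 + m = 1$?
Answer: $-1259$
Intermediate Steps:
$m = -5$ ($m = -6 + 1 = -5$)
$f = 33$
$m - 38 f = -5 - 1254 = -1259$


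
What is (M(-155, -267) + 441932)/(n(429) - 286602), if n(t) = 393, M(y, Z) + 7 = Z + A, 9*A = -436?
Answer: -3974486/2575881 ≈ -1.5430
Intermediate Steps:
A = -436/9 (A = (⅑)*(-436) = -436/9 ≈ -48.444)
M(y, Z) = -499/9 + Z (M(y, Z) = -7 + (Z - 436/9) = -7 + (-436/9 + Z) = -499/9 + Z)
(M(-155, -267) + 441932)/(n(429) - 286602) = ((-499/9 - 267) + 441932)/(393 - 286602) = (-2902/9 + 441932)/(-286209) = (3974486/9)*(-1/286209) = -3974486/2575881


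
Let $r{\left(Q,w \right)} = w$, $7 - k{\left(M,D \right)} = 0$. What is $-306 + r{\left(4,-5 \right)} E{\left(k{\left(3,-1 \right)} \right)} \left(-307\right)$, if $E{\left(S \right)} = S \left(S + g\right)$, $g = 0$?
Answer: $74909$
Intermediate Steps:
$k{\left(M,D \right)} = 7$ ($k{\left(M,D \right)} = 7 - 0 = 7 + 0 = 7$)
$E{\left(S \right)} = S^{2}$ ($E{\left(S \right)} = S \left(S + 0\right) = S S = S^{2}$)
$-306 + r{\left(4,-5 \right)} E{\left(k{\left(3,-1 \right)} \right)} \left(-307\right) = -306 + - 5 \cdot 7^{2} \left(-307\right) = -306 + \left(-5\right) 49 \left(-307\right) = -306 - -75215 = -306 + 75215 = 74909$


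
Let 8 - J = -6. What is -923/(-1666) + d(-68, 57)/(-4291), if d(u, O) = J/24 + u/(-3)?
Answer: 1120531/2042516 ≈ 0.54860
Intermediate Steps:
J = 14 (J = 8 - 1*(-6) = 8 + 6 = 14)
d(u, O) = 7/12 - u/3 (d(u, O) = 14/24 + u/(-3) = 14*(1/24) + u*(-⅓) = 7/12 - u/3)
-923/(-1666) + d(-68, 57)/(-4291) = -923/(-1666) + (7/12 - ⅓*(-68))/(-4291) = -923*(-1/1666) + (7/12 + 68/3)*(-1/4291) = 923/1666 + (93/4)*(-1/4291) = 923/1666 - 93/17164 = 1120531/2042516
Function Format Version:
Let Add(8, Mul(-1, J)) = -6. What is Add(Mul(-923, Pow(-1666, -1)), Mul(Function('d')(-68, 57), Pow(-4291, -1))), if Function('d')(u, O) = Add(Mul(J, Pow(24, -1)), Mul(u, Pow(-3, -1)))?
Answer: Rational(1120531, 2042516) ≈ 0.54860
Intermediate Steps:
J = 14 (J = Add(8, Mul(-1, -6)) = Add(8, 6) = 14)
Function('d')(u, O) = Add(Rational(7, 12), Mul(Rational(-1, 3), u)) (Function('d')(u, O) = Add(Mul(14, Pow(24, -1)), Mul(u, Pow(-3, -1))) = Add(Mul(14, Rational(1, 24)), Mul(u, Rational(-1, 3))) = Add(Rational(7, 12), Mul(Rational(-1, 3), u)))
Add(Mul(-923, Pow(-1666, -1)), Mul(Function('d')(-68, 57), Pow(-4291, -1))) = Add(Mul(-923, Pow(-1666, -1)), Mul(Add(Rational(7, 12), Mul(Rational(-1, 3), -68)), Pow(-4291, -1))) = Add(Mul(-923, Rational(-1, 1666)), Mul(Add(Rational(7, 12), Rational(68, 3)), Rational(-1, 4291))) = Add(Rational(923, 1666), Mul(Rational(93, 4), Rational(-1, 4291))) = Add(Rational(923, 1666), Rational(-93, 17164)) = Rational(1120531, 2042516)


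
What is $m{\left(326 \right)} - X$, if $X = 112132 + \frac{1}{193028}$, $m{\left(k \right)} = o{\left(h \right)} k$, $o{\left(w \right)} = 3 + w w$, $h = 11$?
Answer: $- \frac{13841651825}{193028} \approx -71708.0$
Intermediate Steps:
$o{\left(w \right)} = 3 + w^{2}$
$m{\left(k \right)} = 124 k$ ($m{\left(k \right)} = \left(3 + 11^{2}\right) k = \left(3 + 121\right) k = 124 k$)
$X = \frac{21644615697}{193028}$ ($X = 112132 + \frac{1}{193028} = \frac{21644615697}{193028} \approx 1.1213 \cdot 10^{5}$)
$m{\left(326 \right)} - X = 124 \cdot 326 - \frac{21644615697}{193028} = 40424 - \frac{21644615697}{193028} = - \frac{13841651825}{193028}$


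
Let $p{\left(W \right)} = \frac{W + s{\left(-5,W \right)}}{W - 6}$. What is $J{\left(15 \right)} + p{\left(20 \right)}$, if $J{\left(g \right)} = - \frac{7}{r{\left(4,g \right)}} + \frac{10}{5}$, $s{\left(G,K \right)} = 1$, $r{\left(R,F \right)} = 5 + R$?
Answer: $\frac{49}{18} \approx 2.7222$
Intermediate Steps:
$J{\left(g \right)} = \frac{11}{9}$ ($J{\left(g \right)} = - \frac{7}{5 + 4} + \frac{10}{5} = - \frac{7}{9} + 10 \cdot \frac{1}{5} = \left(-7\right) \frac{1}{9} + 2 = - \frac{7}{9} + 2 = \frac{11}{9}$)
$p{\left(W \right)} = \frac{1 + W}{-6 + W}$ ($p{\left(W \right)} = \frac{W + 1}{W - 6} = \frac{1 + W}{-6 + W}$)
$J{\left(15 \right)} + p{\left(20 \right)} = \frac{11}{9} + \frac{1 + 20}{-6 + 20} = \frac{11}{9} + \frac{1}{14} \cdot 21 = \frac{11}{9} + \frac{3}{2} = \frac{49}{18}$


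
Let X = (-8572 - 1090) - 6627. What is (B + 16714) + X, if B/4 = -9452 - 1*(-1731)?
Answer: -30459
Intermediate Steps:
B = -30884 (B = 4*(-9452 - 1*(-1731)) = 4*(-9452 + 1731) = 4*(-7721) = -30884)
X = -16289 (X = -9662 - 6627 = -16289)
(B + 16714) + X = (-30884 + 16714) - 16289 = -14170 - 16289 = -30459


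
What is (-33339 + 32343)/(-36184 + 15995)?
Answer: 996/20189 ≈ 0.049334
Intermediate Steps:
(-33339 + 32343)/(-36184 + 15995) = -996/(-20189) = -996*(-1/20189) = 996/20189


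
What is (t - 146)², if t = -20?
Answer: 27556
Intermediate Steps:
(t - 146)² = (-20 - 146)² = (-166)² = 27556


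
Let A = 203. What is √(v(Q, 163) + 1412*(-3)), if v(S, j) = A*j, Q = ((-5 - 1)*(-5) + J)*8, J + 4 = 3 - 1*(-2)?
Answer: √28853 ≈ 169.86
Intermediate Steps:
J = 1 (J = -4 + (3 - 1*(-2)) = -4 + (3 + 2) = -4 + 5 = 1)
Q = 248 (Q = ((-5 - 1)*(-5) + 1)*8 = (-6*(-5) + 1)*8 = (30 + 1)*8 = 31*8 = 248)
v(S, j) = 203*j
√(v(Q, 163) + 1412*(-3)) = √(203*163 + 1412*(-3)) = √(33089 - 4236) = √28853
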